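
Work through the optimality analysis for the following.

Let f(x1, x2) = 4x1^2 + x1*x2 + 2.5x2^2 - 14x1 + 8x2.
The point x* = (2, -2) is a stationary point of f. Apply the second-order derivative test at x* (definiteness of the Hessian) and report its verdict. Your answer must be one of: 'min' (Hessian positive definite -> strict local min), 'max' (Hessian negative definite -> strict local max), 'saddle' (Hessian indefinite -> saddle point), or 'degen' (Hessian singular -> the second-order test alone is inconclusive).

Compute the Hessian H = grad^2 f:
  H = [[8, 1], [1, 5]]
Verify stationarity: grad f(x*) = H x* + g = (0, 0).
Eigenvalues of H: 4.6972, 8.3028.
Both eigenvalues > 0, so H is positive definite -> x* is a strict local min.

min


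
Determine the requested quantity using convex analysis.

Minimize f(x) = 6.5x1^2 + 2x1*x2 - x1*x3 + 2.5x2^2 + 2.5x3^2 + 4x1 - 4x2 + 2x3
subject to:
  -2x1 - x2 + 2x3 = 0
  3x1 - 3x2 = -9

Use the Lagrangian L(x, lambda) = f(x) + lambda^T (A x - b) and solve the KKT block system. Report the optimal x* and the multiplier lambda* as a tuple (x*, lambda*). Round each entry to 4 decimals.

Form the Lagrangian:
  L(x, lambda) = (1/2) x^T Q x + c^T x + lambda^T (A x - b)
Stationarity (grad_x L = 0): Q x + c + A^T lambda = 0.
Primal feasibility: A x = b.

This gives the KKT block system:
  [ Q   A^T ] [ x     ]   [-c ]
  [ A    0  ] [ lambda ] = [ b ]

Solving the linear system:
  x*      = (-1.1157, 1.8843, -0.1736)
  lambda* = (-1.124, 1.438)
  f(x*)   = 0.2975

x* = (-1.1157, 1.8843, -0.1736), lambda* = (-1.124, 1.438)


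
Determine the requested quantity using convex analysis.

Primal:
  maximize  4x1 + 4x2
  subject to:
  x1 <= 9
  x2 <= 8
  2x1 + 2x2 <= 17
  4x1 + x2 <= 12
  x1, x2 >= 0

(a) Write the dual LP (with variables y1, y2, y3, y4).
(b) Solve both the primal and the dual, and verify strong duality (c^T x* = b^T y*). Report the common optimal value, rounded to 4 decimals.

The standard primal-dual pair for 'max c^T x s.t. A x <= b, x >= 0' is:
  Dual:  min b^T y  s.t.  A^T y >= c,  y >= 0.

So the dual LP is:
  minimize  9y1 + 8y2 + 17y3 + 12y4
  subject to:
    y1 + 2y3 + 4y4 >= 4
    y2 + 2y3 + y4 >= 4
    y1, y2, y3, y4 >= 0

Solving the primal: x* = (1.1667, 7.3333).
  primal value c^T x* = 34.
Solving the dual: y* = (0, 0, 2, 0).
  dual value b^T y* = 34.
Strong duality: c^T x* = b^T y*. Confirmed.

34


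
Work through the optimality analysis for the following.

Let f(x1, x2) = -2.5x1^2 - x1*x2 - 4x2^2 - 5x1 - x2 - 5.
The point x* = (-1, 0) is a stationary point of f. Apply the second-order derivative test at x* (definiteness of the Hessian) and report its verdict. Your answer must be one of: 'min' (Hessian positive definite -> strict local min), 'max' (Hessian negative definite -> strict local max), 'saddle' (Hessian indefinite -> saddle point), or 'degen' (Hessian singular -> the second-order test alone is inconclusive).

Compute the Hessian H = grad^2 f:
  H = [[-5, -1], [-1, -8]]
Verify stationarity: grad f(x*) = H x* + g = (0, 0).
Eigenvalues of H: -8.3028, -4.6972.
Both eigenvalues < 0, so H is negative definite -> x* is a strict local max.

max


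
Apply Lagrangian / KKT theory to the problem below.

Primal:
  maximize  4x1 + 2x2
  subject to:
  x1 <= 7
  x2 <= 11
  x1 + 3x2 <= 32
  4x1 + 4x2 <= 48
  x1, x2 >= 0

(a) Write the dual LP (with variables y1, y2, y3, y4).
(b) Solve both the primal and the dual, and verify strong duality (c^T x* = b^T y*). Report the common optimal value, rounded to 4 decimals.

The standard primal-dual pair for 'max c^T x s.t. A x <= b, x >= 0' is:
  Dual:  min b^T y  s.t.  A^T y >= c,  y >= 0.

So the dual LP is:
  minimize  7y1 + 11y2 + 32y3 + 48y4
  subject to:
    y1 + y3 + 4y4 >= 4
    y2 + 3y3 + 4y4 >= 2
    y1, y2, y3, y4 >= 0

Solving the primal: x* = (7, 5).
  primal value c^T x* = 38.
Solving the dual: y* = (2, 0, 0, 0.5).
  dual value b^T y* = 38.
Strong duality: c^T x* = b^T y*. Confirmed.

38


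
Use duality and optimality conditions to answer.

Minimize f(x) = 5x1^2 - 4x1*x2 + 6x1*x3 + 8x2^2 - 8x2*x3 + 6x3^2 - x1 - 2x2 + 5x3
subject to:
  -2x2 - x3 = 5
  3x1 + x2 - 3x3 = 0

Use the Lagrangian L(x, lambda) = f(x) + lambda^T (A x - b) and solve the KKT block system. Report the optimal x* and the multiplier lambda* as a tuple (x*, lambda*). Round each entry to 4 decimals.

Form the Lagrangian:
  L(x, lambda) = (1/2) x^T Q x + c^T x + lambda^T (A x - b)
Stationarity (grad_x L = 0): Q x + c + A^T lambda = 0.
Primal feasibility: A x = b.

This gives the KKT block system:
  [ Q   A^T ] [ x     ]   [-c ]
  [ A    0  ] [ lambda ] = [ b ]

Solving the linear system:
  x*      = (-0.6777, -1.8524, -1.2952)
  lambda* = (-7.9269, 2.7127)
  f(x*)   = 18.7707

x* = (-0.6777, -1.8524, -1.2952), lambda* = (-7.9269, 2.7127)


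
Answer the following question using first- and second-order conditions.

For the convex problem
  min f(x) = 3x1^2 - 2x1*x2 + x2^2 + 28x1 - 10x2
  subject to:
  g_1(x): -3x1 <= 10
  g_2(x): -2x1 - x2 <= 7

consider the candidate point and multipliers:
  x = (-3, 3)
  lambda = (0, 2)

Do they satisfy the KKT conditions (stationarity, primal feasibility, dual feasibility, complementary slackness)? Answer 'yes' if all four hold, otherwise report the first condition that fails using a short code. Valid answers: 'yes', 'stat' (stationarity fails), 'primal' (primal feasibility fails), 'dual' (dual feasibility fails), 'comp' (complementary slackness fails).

Gradient of f: grad f(x) = Q x + c = (4, 2)
Constraint values g_i(x) = a_i^T x - b_i:
  g_1((-3, 3)) = -1
  g_2((-3, 3)) = -4
Stationarity residual: grad f(x) + sum_i lambda_i a_i = (0, 0)
  -> stationarity OK
Primal feasibility (all g_i <= 0): OK
Dual feasibility (all lambda_i >= 0): OK
Complementary slackness (lambda_i * g_i(x) = 0 for all i): FAILS

Verdict: the first failing condition is complementary_slackness -> comp.

comp


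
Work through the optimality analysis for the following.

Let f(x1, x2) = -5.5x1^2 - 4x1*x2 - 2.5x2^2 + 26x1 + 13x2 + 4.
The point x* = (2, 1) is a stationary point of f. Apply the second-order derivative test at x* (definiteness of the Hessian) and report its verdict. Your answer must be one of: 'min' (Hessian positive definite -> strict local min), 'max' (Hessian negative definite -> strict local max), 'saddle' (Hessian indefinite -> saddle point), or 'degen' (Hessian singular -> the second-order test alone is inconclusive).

Compute the Hessian H = grad^2 f:
  H = [[-11, -4], [-4, -5]]
Verify stationarity: grad f(x*) = H x* + g = (0, 0).
Eigenvalues of H: -13, -3.
Both eigenvalues < 0, so H is negative definite -> x* is a strict local max.

max


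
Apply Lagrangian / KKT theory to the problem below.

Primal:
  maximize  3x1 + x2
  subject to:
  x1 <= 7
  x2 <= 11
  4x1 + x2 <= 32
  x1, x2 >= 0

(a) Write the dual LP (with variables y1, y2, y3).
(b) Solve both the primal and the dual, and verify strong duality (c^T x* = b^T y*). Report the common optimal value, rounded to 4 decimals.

The standard primal-dual pair for 'max c^T x s.t. A x <= b, x >= 0' is:
  Dual:  min b^T y  s.t.  A^T y >= c,  y >= 0.

So the dual LP is:
  minimize  7y1 + 11y2 + 32y3
  subject to:
    y1 + 4y3 >= 3
    y2 + y3 >= 1
    y1, y2, y3 >= 0

Solving the primal: x* = (5.25, 11).
  primal value c^T x* = 26.75.
Solving the dual: y* = (0, 0.25, 0.75).
  dual value b^T y* = 26.75.
Strong duality: c^T x* = b^T y*. Confirmed.

26.75


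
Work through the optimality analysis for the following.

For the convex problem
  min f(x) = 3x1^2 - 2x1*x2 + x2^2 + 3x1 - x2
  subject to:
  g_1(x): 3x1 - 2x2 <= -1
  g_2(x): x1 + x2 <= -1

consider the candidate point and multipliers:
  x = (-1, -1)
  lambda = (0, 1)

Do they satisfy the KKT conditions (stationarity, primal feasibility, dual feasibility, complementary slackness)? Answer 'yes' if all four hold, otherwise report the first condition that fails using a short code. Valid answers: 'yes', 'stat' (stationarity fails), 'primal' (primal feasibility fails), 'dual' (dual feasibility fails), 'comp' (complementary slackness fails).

Gradient of f: grad f(x) = Q x + c = (-1, -1)
Constraint values g_i(x) = a_i^T x - b_i:
  g_1((-1, -1)) = 0
  g_2((-1, -1)) = -1
Stationarity residual: grad f(x) + sum_i lambda_i a_i = (0, 0)
  -> stationarity OK
Primal feasibility (all g_i <= 0): OK
Dual feasibility (all lambda_i >= 0): OK
Complementary slackness (lambda_i * g_i(x) = 0 for all i): FAILS

Verdict: the first failing condition is complementary_slackness -> comp.

comp


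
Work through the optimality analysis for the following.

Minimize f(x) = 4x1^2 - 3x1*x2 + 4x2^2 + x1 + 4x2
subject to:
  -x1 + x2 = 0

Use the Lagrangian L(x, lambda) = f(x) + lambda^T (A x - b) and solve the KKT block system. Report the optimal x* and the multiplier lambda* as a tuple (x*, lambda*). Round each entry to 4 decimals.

Form the Lagrangian:
  L(x, lambda) = (1/2) x^T Q x + c^T x + lambda^T (A x - b)
Stationarity (grad_x L = 0): Q x + c + A^T lambda = 0.
Primal feasibility: A x = b.

This gives the KKT block system:
  [ Q   A^T ] [ x     ]   [-c ]
  [ A    0  ] [ lambda ] = [ b ]

Solving the linear system:
  x*      = (-0.5, -0.5)
  lambda* = (-1.5)
  f(x*)   = -1.25

x* = (-0.5, -0.5), lambda* = (-1.5)


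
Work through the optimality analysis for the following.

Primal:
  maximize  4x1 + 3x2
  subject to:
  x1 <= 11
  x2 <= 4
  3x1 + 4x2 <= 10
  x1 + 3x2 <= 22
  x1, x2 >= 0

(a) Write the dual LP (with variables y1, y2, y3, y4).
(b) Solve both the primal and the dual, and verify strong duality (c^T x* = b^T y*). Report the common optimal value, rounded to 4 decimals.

The standard primal-dual pair for 'max c^T x s.t. A x <= b, x >= 0' is:
  Dual:  min b^T y  s.t.  A^T y >= c,  y >= 0.

So the dual LP is:
  minimize  11y1 + 4y2 + 10y3 + 22y4
  subject to:
    y1 + 3y3 + y4 >= 4
    y2 + 4y3 + 3y4 >= 3
    y1, y2, y3, y4 >= 0

Solving the primal: x* = (3.3333, 0).
  primal value c^T x* = 13.3333.
Solving the dual: y* = (0, 0, 1.3333, 0).
  dual value b^T y* = 13.3333.
Strong duality: c^T x* = b^T y*. Confirmed.

13.3333


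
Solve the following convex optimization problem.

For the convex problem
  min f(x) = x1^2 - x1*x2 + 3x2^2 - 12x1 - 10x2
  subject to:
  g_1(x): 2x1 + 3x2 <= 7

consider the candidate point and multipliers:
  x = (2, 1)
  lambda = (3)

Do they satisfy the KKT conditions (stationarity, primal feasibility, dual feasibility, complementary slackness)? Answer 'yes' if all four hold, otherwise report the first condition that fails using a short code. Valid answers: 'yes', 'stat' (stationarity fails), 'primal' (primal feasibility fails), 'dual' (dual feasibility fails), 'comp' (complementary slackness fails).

Gradient of f: grad f(x) = Q x + c = (-9, -6)
Constraint values g_i(x) = a_i^T x - b_i:
  g_1((2, 1)) = 0
Stationarity residual: grad f(x) + sum_i lambda_i a_i = (-3, 3)
  -> stationarity FAILS
Primal feasibility (all g_i <= 0): OK
Dual feasibility (all lambda_i >= 0): OK
Complementary slackness (lambda_i * g_i(x) = 0 for all i): OK

Verdict: the first failing condition is stationarity -> stat.

stat


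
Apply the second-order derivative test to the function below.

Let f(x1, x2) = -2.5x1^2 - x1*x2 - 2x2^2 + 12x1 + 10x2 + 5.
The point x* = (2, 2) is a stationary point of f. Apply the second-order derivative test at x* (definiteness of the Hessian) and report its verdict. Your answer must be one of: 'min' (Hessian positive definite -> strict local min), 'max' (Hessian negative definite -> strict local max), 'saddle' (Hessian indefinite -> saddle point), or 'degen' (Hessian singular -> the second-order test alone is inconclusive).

Compute the Hessian H = grad^2 f:
  H = [[-5, -1], [-1, -4]]
Verify stationarity: grad f(x*) = H x* + g = (0, 0).
Eigenvalues of H: -5.618, -3.382.
Both eigenvalues < 0, so H is negative definite -> x* is a strict local max.

max


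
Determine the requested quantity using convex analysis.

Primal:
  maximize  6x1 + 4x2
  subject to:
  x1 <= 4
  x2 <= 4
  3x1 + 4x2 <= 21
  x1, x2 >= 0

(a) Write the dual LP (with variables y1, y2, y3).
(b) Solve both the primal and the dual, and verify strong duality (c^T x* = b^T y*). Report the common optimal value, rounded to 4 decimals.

The standard primal-dual pair for 'max c^T x s.t. A x <= b, x >= 0' is:
  Dual:  min b^T y  s.t.  A^T y >= c,  y >= 0.

So the dual LP is:
  minimize  4y1 + 4y2 + 21y3
  subject to:
    y1 + 3y3 >= 6
    y2 + 4y3 >= 4
    y1, y2, y3 >= 0

Solving the primal: x* = (4, 2.25).
  primal value c^T x* = 33.
Solving the dual: y* = (3, 0, 1).
  dual value b^T y* = 33.
Strong duality: c^T x* = b^T y*. Confirmed.

33


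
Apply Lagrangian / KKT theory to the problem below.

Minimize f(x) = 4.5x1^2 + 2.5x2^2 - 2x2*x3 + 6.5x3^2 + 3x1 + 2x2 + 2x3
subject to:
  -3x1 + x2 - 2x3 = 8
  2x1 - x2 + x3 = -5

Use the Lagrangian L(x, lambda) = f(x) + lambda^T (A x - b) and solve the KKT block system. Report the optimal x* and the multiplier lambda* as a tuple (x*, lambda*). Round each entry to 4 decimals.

Form the Lagrangian:
  L(x, lambda) = (1/2) x^T Q x + c^T x + lambda^T (A x - b)
Stationarity (grad_x L = 0): Q x + c + A^T lambda = 0.
Primal feasibility: A x = b.

This gives the KKT block system:
  [ Q   A^T ] [ x     ]   [-c ]
  [ A    0  ] [ lambda ] = [ b ]

Solving the linear system:
  x*      = (-2, 0, -1)
  lambda* = (-7, -3)
  f(x*)   = 16.5

x* = (-2, 0, -1), lambda* = (-7, -3)


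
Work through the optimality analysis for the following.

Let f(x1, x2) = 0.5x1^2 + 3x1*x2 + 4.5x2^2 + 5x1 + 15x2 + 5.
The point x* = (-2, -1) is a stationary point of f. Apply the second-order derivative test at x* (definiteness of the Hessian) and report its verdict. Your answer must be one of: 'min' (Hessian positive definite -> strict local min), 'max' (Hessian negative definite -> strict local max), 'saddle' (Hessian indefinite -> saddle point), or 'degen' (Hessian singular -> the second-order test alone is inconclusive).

Compute the Hessian H = grad^2 f:
  H = [[1, 3], [3, 9]]
Verify stationarity: grad f(x*) = H x* + g = (0, 0).
Eigenvalues of H: 0, 10.
H has a zero eigenvalue (singular; positive semidefinite but not definite), so H is neither positive definite, negative definite, nor indefinite. The second-order test alone is inconclusive -> degen.
(Indeed, f is constant along the null direction of H through x*, so x* is not a strict local extremum.)

degen


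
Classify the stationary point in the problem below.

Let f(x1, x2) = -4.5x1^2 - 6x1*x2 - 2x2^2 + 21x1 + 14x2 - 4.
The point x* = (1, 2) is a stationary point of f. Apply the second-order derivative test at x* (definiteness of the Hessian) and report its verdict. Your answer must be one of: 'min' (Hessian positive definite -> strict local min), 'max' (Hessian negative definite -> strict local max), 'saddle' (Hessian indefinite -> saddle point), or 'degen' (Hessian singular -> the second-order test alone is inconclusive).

Compute the Hessian H = grad^2 f:
  H = [[-9, -6], [-6, -4]]
Verify stationarity: grad f(x*) = H x* + g = (0, 0).
Eigenvalues of H: -13, 0.
H has a zero eigenvalue (singular; negative semidefinite but not definite), so H is neither positive definite, negative definite, nor indefinite. The second-order test alone is inconclusive -> degen.
(Indeed, f is constant along the null direction of H through x*, so x* is not a strict local extremum.)

degen


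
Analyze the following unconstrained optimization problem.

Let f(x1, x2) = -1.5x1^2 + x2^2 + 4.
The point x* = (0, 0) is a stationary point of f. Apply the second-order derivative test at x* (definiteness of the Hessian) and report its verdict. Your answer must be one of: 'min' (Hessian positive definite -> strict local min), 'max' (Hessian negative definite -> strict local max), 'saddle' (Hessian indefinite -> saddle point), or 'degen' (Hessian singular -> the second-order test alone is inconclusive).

Compute the Hessian H = grad^2 f:
  H = [[-3, 0], [0, 2]]
Verify stationarity: grad f(x*) = H x* + g = (0, 0).
Eigenvalues of H: -3, 2.
Eigenvalues have mixed signs, so H is indefinite -> x* is a saddle point.

saddle


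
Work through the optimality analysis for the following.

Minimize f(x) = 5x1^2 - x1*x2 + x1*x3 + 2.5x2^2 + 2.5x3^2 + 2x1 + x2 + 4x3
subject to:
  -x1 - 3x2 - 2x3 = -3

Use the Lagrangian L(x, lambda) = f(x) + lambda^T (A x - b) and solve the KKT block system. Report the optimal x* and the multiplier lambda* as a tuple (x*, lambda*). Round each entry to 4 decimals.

Form the Lagrangian:
  L(x, lambda) = (1/2) x^T Q x + c^T x + lambda^T (A x - b)
Stationarity (grad_x L = 0): Q x + c + A^T lambda = 0.
Primal feasibility: A x = b.

This gives the KKT block system:
  [ Q   A^T ] [ x     ]   [-c ]
  [ A    0  ] [ lambda ] = [ b ]

Solving the linear system:
  x*      = (0.0985, 0.9924, -0.0379)
  lambda* = (1.9545)
  f(x*)   = 3.4508

x* = (0.0985, 0.9924, -0.0379), lambda* = (1.9545)


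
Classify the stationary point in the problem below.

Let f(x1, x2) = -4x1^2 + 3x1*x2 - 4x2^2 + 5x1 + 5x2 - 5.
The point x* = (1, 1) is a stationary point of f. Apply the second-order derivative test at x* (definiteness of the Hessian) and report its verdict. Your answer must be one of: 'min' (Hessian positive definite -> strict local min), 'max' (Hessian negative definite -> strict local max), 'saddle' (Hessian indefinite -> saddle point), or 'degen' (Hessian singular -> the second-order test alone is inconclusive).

Compute the Hessian H = grad^2 f:
  H = [[-8, 3], [3, -8]]
Verify stationarity: grad f(x*) = H x* + g = (0, 0).
Eigenvalues of H: -11, -5.
Both eigenvalues < 0, so H is negative definite -> x* is a strict local max.

max


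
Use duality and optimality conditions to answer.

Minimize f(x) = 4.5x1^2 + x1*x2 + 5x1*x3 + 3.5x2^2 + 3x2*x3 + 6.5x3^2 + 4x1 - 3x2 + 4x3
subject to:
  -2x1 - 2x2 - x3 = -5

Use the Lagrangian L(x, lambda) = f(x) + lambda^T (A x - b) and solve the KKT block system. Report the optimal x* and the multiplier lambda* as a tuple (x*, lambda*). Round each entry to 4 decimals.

Form the Lagrangian:
  L(x, lambda) = (1/2) x^T Q x + c^T x + lambda^T (A x - b)
Stationarity (grad_x L = 0): Q x + c + A^T lambda = 0.
Primal feasibility: A x = b.

This gives the KKT block system:
  [ Q   A^T ] [ x     ]   [-c ]
  [ A    0  ] [ lambda ] = [ b ]

Solving the linear system:
  x*      = (0.8262, 2.0305, -0.7133)
  lambda* = (4.9498)
  f(x*)   = 9.5547

x* = (0.8262, 2.0305, -0.7133), lambda* = (4.9498)


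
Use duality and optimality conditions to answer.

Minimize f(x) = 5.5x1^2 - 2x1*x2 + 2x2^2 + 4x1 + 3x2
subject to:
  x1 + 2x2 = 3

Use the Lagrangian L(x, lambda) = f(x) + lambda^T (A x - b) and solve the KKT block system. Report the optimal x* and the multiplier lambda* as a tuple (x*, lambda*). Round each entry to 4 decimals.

Form the Lagrangian:
  L(x, lambda) = (1/2) x^T Q x + c^T x + lambda^T (A x - b)
Stationarity (grad_x L = 0): Q x + c + A^T lambda = 0.
Primal feasibility: A x = b.

This gives the KKT block system:
  [ Q   A^T ] [ x     ]   [-c ]
  [ A    0  ] [ lambda ] = [ b ]

Solving the linear system:
  x*      = (0.25, 1.375)
  lambda* = (-4)
  f(x*)   = 8.5625

x* = (0.25, 1.375), lambda* = (-4)


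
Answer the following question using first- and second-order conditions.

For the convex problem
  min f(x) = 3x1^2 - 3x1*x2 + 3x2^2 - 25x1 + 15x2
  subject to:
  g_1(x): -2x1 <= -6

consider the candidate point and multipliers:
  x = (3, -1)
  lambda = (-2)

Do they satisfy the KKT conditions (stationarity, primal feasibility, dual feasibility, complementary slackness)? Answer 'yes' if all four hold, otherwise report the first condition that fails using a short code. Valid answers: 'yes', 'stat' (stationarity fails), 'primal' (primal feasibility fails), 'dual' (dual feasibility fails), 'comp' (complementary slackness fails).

Gradient of f: grad f(x) = Q x + c = (-4, 0)
Constraint values g_i(x) = a_i^T x - b_i:
  g_1((3, -1)) = 0
Stationarity residual: grad f(x) + sum_i lambda_i a_i = (0, 0)
  -> stationarity OK
Primal feasibility (all g_i <= 0): OK
Dual feasibility (all lambda_i >= 0): FAILS
Complementary slackness (lambda_i * g_i(x) = 0 for all i): OK

Verdict: the first failing condition is dual_feasibility -> dual.

dual


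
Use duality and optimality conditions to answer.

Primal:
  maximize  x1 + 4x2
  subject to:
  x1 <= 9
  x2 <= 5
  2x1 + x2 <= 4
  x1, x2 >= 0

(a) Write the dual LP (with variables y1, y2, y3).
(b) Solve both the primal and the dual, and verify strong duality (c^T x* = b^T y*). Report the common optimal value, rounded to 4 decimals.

The standard primal-dual pair for 'max c^T x s.t. A x <= b, x >= 0' is:
  Dual:  min b^T y  s.t.  A^T y >= c,  y >= 0.

So the dual LP is:
  minimize  9y1 + 5y2 + 4y3
  subject to:
    y1 + 2y3 >= 1
    y2 + y3 >= 4
    y1, y2, y3 >= 0

Solving the primal: x* = (0, 4).
  primal value c^T x* = 16.
Solving the dual: y* = (0, 0, 4).
  dual value b^T y* = 16.
Strong duality: c^T x* = b^T y*. Confirmed.

16


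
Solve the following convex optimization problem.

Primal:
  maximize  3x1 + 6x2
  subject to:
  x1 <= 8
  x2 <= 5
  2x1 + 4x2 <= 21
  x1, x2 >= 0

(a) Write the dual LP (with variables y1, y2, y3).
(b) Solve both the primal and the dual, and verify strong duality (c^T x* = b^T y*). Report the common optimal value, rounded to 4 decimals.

The standard primal-dual pair for 'max c^T x s.t. A x <= b, x >= 0' is:
  Dual:  min b^T y  s.t.  A^T y >= c,  y >= 0.

So the dual LP is:
  minimize  8y1 + 5y2 + 21y3
  subject to:
    y1 + 2y3 >= 3
    y2 + 4y3 >= 6
    y1, y2, y3 >= 0

Solving the primal: x* = (0.5, 5).
  primal value c^T x* = 31.5.
Solving the dual: y* = (0, 0, 1.5).
  dual value b^T y* = 31.5.
Strong duality: c^T x* = b^T y*. Confirmed.

31.5


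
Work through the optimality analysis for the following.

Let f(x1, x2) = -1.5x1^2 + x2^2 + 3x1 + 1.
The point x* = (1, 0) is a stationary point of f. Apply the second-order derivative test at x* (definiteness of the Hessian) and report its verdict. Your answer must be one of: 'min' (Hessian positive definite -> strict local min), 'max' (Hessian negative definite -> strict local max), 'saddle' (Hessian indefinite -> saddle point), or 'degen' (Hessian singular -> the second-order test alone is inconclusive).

Compute the Hessian H = grad^2 f:
  H = [[-3, 0], [0, 2]]
Verify stationarity: grad f(x*) = H x* + g = (0, 0).
Eigenvalues of H: -3, 2.
Eigenvalues have mixed signs, so H is indefinite -> x* is a saddle point.

saddle


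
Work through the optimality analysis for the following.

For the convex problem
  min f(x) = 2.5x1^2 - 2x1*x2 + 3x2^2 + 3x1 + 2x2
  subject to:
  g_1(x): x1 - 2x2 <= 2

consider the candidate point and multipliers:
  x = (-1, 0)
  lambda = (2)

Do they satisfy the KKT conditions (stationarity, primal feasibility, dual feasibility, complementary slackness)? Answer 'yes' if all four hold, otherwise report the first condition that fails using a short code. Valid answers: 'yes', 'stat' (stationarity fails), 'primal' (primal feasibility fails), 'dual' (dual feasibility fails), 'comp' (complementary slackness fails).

Gradient of f: grad f(x) = Q x + c = (-2, 4)
Constraint values g_i(x) = a_i^T x - b_i:
  g_1((-1, 0)) = -3
Stationarity residual: grad f(x) + sum_i lambda_i a_i = (0, 0)
  -> stationarity OK
Primal feasibility (all g_i <= 0): OK
Dual feasibility (all lambda_i >= 0): OK
Complementary slackness (lambda_i * g_i(x) = 0 for all i): FAILS

Verdict: the first failing condition is complementary_slackness -> comp.

comp


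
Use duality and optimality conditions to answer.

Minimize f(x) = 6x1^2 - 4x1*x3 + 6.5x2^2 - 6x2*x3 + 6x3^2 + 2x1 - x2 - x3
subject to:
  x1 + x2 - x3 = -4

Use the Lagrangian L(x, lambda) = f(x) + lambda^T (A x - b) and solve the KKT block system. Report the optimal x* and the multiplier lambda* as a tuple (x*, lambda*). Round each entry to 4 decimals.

Form the Lagrangian:
  L(x, lambda) = (1/2) x^T Q x + c^T x + lambda^T (A x - b)
Stationarity (grad_x L = 0): Q x + c + A^T lambda = 0.
Primal feasibility: A x = b.

This gives the KKT block system:
  [ Q   A^T ] [ x     ]   [-c ]
  [ A    0  ] [ lambda ] = [ b ]

Solving the linear system:
  x*      = (-1.8873, -1.402, 0.7108)
  lambda* = (23.4902)
  f(x*)   = 45.4387

x* = (-1.8873, -1.402, 0.7108), lambda* = (23.4902)


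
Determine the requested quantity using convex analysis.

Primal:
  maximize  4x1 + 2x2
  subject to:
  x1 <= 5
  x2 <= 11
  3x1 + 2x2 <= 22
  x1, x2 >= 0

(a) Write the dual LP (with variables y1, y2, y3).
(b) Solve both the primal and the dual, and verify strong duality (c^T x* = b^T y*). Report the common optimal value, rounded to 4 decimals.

The standard primal-dual pair for 'max c^T x s.t. A x <= b, x >= 0' is:
  Dual:  min b^T y  s.t.  A^T y >= c,  y >= 0.

So the dual LP is:
  minimize  5y1 + 11y2 + 22y3
  subject to:
    y1 + 3y3 >= 4
    y2 + 2y3 >= 2
    y1, y2, y3 >= 0

Solving the primal: x* = (5, 3.5).
  primal value c^T x* = 27.
Solving the dual: y* = (1, 0, 1).
  dual value b^T y* = 27.
Strong duality: c^T x* = b^T y*. Confirmed.

27


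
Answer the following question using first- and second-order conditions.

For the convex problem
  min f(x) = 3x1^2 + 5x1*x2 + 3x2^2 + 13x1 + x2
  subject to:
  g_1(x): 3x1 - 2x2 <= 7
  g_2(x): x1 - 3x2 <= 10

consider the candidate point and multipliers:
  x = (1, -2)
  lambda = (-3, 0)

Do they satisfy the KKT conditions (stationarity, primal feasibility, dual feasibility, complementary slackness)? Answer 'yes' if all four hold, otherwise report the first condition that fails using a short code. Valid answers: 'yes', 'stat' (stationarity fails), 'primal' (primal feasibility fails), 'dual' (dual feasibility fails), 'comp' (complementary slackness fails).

Gradient of f: grad f(x) = Q x + c = (9, -6)
Constraint values g_i(x) = a_i^T x - b_i:
  g_1((1, -2)) = 0
  g_2((1, -2)) = -3
Stationarity residual: grad f(x) + sum_i lambda_i a_i = (0, 0)
  -> stationarity OK
Primal feasibility (all g_i <= 0): OK
Dual feasibility (all lambda_i >= 0): FAILS
Complementary slackness (lambda_i * g_i(x) = 0 for all i): OK

Verdict: the first failing condition is dual_feasibility -> dual.

dual


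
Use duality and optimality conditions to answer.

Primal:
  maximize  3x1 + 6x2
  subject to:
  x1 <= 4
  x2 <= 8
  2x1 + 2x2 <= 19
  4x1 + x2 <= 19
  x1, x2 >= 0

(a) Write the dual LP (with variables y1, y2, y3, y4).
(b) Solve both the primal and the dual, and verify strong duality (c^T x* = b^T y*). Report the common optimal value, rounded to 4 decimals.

The standard primal-dual pair for 'max c^T x s.t. A x <= b, x >= 0' is:
  Dual:  min b^T y  s.t.  A^T y >= c,  y >= 0.

So the dual LP is:
  minimize  4y1 + 8y2 + 19y3 + 19y4
  subject to:
    y1 + 2y3 + 4y4 >= 3
    y2 + 2y3 + y4 >= 6
    y1, y2, y3, y4 >= 0

Solving the primal: x* = (1.5, 8).
  primal value c^T x* = 52.5.
Solving the dual: y* = (0, 3, 1.5, 0).
  dual value b^T y* = 52.5.
Strong duality: c^T x* = b^T y*. Confirmed.

52.5


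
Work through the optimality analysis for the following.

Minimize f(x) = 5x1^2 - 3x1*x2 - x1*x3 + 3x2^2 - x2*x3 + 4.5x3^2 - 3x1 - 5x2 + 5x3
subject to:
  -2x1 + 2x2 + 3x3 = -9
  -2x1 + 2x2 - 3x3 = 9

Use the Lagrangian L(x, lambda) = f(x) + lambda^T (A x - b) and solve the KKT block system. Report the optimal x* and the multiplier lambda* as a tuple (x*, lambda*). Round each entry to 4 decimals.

Form the Lagrangian:
  L(x, lambda) = (1/2) x^T Q x + c^T x + lambda^T (A x - b)
Stationarity (grad_x L = 0): Q x + c + A^T lambda = 0.
Primal feasibility: A x = b.

This gives the KKT block system:
  [ Q   A^T ] [ x     ]   [-c ]
  [ A    0  ] [ lambda ] = [ b ]

Solving the linear system:
  x*      = (0.2, 0.2, -3)
  lambda* = (4.0833, -3.3833)
  f(x*)   = 25.3

x* = (0.2, 0.2, -3), lambda* = (4.0833, -3.3833)


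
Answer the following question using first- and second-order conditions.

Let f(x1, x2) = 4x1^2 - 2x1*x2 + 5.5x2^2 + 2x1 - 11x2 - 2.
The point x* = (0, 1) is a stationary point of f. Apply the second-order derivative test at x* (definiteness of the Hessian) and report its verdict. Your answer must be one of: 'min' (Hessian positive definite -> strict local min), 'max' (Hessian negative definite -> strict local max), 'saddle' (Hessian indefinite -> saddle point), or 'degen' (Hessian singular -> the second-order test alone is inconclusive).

Compute the Hessian H = grad^2 f:
  H = [[8, -2], [-2, 11]]
Verify stationarity: grad f(x*) = H x* + g = (0, 0).
Eigenvalues of H: 7, 12.
Both eigenvalues > 0, so H is positive definite -> x* is a strict local min.

min


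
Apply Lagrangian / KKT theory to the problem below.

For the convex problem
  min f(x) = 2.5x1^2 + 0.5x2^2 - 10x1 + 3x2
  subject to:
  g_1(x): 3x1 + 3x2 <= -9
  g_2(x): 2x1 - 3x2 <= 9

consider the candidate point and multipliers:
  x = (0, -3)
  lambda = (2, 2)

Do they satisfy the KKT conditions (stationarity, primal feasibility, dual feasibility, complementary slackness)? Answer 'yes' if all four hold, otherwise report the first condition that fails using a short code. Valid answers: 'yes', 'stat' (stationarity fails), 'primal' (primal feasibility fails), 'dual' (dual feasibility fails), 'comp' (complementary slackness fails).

Gradient of f: grad f(x) = Q x + c = (-10, 0)
Constraint values g_i(x) = a_i^T x - b_i:
  g_1((0, -3)) = 0
  g_2((0, -3)) = 0
Stationarity residual: grad f(x) + sum_i lambda_i a_i = (0, 0)
  -> stationarity OK
Primal feasibility (all g_i <= 0): OK
Dual feasibility (all lambda_i >= 0): OK
Complementary slackness (lambda_i * g_i(x) = 0 for all i): OK

Verdict: yes, KKT holds.

yes


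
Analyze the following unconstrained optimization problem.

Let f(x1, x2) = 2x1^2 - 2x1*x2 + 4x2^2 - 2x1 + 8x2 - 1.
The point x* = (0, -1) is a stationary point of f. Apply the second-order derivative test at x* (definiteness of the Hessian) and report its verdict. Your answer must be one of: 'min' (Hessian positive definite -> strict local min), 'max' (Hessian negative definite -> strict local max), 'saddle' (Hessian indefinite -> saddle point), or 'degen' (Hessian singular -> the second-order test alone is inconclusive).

Compute the Hessian H = grad^2 f:
  H = [[4, -2], [-2, 8]]
Verify stationarity: grad f(x*) = H x* + g = (0, 0).
Eigenvalues of H: 3.1716, 8.8284.
Both eigenvalues > 0, so H is positive definite -> x* is a strict local min.

min


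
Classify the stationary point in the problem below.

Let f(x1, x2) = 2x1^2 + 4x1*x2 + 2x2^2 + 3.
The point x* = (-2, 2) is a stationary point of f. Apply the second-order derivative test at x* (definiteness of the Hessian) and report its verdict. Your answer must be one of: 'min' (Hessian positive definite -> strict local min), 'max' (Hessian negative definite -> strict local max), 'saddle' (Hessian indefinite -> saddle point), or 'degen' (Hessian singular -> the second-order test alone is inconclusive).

Compute the Hessian H = grad^2 f:
  H = [[4, 4], [4, 4]]
Verify stationarity: grad f(x*) = H x* + g = (0, 0).
Eigenvalues of H: 0, 8.
H has a zero eigenvalue (singular; positive semidefinite but not definite), so H is neither positive definite, negative definite, nor indefinite. The second-order test alone is inconclusive -> degen.
(Indeed, f is constant along the null direction of H through x*, so x* is not a strict local extremum.)

degen


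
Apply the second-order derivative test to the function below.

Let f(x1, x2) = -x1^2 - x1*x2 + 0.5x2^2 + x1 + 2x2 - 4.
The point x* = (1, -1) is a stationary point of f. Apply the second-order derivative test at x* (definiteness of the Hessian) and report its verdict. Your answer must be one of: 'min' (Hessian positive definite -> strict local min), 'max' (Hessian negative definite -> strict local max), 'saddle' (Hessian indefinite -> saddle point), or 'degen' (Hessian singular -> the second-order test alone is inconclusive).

Compute the Hessian H = grad^2 f:
  H = [[-2, -1], [-1, 1]]
Verify stationarity: grad f(x*) = H x* + g = (0, 0).
Eigenvalues of H: -2.3028, 1.3028.
Eigenvalues have mixed signs, so H is indefinite -> x* is a saddle point.

saddle


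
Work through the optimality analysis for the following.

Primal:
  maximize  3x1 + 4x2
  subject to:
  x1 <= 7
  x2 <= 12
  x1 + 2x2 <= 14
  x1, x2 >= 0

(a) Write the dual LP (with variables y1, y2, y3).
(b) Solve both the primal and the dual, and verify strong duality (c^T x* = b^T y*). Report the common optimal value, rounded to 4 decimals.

The standard primal-dual pair for 'max c^T x s.t. A x <= b, x >= 0' is:
  Dual:  min b^T y  s.t.  A^T y >= c,  y >= 0.

So the dual LP is:
  minimize  7y1 + 12y2 + 14y3
  subject to:
    y1 + y3 >= 3
    y2 + 2y3 >= 4
    y1, y2, y3 >= 0

Solving the primal: x* = (7, 3.5).
  primal value c^T x* = 35.
Solving the dual: y* = (1, 0, 2).
  dual value b^T y* = 35.
Strong duality: c^T x* = b^T y*. Confirmed.

35


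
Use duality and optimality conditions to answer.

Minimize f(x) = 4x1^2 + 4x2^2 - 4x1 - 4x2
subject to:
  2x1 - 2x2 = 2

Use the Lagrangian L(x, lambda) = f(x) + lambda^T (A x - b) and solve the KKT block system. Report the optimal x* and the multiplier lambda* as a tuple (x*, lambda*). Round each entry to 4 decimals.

Form the Lagrangian:
  L(x, lambda) = (1/2) x^T Q x + c^T x + lambda^T (A x - b)
Stationarity (grad_x L = 0): Q x + c + A^T lambda = 0.
Primal feasibility: A x = b.

This gives the KKT block system:
  [ Q   A^T ] [ x     ]   [-c ]
  [ A    0  ] [ lambda ] = [ b ]

Solving the linear system:
  x*      = (1, 0)
  lambda* = (-2)
  f(x*)   = 0

x* = (1, 0), lambda* = (-2)


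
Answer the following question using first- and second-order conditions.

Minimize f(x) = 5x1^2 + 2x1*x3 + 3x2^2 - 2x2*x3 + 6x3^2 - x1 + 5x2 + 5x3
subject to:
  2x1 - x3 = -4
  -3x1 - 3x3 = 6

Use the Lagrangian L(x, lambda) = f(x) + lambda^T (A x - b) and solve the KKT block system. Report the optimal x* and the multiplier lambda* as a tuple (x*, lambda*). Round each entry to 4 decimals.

Form the Lagrangian:
  L(x, lambda) = (1/2) x^T Q x + c^T x + lambda^T (A x - b)
Stationarity (grad_x L = 0): Q x + c + A^T lambda = 0.
Primal feasibility: A x = b.

This gives the KKT block system:
  [ Q   A^T ] [ x     ]   [-c ]
  [ A    0  ] [ lambda ] = [ b ]

Solving the linear system:
  x*      = (-2, -0.8333, 0)
  lambda* = (7.8889, -1.7407)
  f(x*)   = 19.9167

x* = (-2, -0.8333, 0), lambda* = (7.8889, -1.7407)


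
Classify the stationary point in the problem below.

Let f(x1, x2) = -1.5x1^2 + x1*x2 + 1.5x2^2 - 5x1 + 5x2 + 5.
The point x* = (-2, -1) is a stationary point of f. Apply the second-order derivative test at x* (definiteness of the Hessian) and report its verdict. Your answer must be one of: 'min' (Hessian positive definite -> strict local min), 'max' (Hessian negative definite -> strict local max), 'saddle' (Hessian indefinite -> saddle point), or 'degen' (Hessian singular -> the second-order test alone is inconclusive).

Compute the Hessian H = grad^2 f:
  H = [[-3, 1], [1, 3]]
Verify stationarity: grad f(x*) = H x* + g = (0, 0).
Eigenvalues of H: -3.1623, 3.1623.
Eigenvalues have mixed signs, so H is indefinite -> x* is a saddle point.

saddle


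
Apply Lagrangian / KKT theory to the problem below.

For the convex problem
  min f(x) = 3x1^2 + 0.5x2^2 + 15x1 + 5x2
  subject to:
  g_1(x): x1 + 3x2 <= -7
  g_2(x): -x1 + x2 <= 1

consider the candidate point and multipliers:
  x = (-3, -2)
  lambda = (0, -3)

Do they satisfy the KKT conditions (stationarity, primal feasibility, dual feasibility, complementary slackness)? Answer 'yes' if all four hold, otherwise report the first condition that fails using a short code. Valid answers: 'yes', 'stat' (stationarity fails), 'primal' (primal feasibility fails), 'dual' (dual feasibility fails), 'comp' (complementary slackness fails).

Gradient of f: grad f(x) = Q x + c = (-3, 3)
Constraint values g_i(x) = a_i^T x - b_i:
  g_1((-3, -2)) = -2
  g_2((-3, -2)) = 0
Stationarity residual: grad f(x) + sum_i lambda_i a_i = (0, 0)
  -> stationarity OK
Primal feasibility (all g_i <= 0): OK
Dual feasibility (all lambda_i >= 0): FAILS
Complementary slackness (lambda_i * g_i(x) = 0 for all i): OK

Verdict: the first failing condition is dual_feasibility -> dual.

dual


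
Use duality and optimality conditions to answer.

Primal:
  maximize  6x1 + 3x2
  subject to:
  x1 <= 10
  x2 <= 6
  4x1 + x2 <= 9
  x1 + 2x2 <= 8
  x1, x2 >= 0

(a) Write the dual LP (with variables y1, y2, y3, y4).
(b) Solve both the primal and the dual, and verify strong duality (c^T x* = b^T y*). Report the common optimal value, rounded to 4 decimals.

The standard primal-dual pair for 'max c^T x s.t. A x <= b, x >= 0' is:
  Dual:  min b^T y  s.t.  A^T y >= c,  y >= 0.

So the dual LP is:
  minimize  10y1 + 6y2 + 9y3 + 8y4
  subject to:
    y1 + 4y3 + y4 >= 6
    y2 + y3 + 2y4 >= 3
    y1, y2, y3, y4 >= 0

Solving the primal: x* = (1.4286, 3.2857).
  primal value c^T x* = 18.4286.
Solving the dual: y* = (0, 0, 1.2857, 0.8571).
  dual value b^T y* = 18.4286.
Strong duality: c^T x* = b^T y*. Confirmed.

18.4286


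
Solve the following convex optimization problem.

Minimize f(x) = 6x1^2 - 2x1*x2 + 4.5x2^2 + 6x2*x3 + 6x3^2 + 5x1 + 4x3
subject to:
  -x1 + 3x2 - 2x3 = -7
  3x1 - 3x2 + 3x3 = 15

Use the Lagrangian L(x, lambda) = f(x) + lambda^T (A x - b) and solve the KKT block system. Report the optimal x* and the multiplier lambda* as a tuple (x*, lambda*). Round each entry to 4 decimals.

Form the Lagrangian:
  L(x, lambda) = (1/2) x^T Q x + c^T x + lambda^T (A x - b)
Stationarity (grad_x L = 0): Q x + c + A^T lambda = 0.
Primal feasibility: A x = b.

This gives the KKT block system:
  [ Q   A^T ] [ x     ]   [-c ]
  [ A    0  ] [ lambda ] = [ b ]

Solving the linear system:
  x*      = (3.2165, -0.2165, 1.567)
  lambda* = (-22.5258, -22.1856)
  f(x*)   = 98.7268

x* = (3.2165, -0.2165, 1.567), lambda* = (-22.5258, -22.1856)


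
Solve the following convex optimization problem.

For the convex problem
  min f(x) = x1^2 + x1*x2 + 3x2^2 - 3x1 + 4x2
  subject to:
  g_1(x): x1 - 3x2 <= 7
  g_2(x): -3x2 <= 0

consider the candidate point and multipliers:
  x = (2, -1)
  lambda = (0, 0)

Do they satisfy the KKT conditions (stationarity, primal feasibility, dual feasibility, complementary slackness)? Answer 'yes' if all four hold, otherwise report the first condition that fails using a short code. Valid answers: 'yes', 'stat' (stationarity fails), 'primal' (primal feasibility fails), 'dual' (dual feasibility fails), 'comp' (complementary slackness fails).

Gradient of f: grad f(x) = Q x + c = (0, 0)
Constraint values g_i(x) = a_i^T x - b_i:
  g_1((2, -1)) = -2
  g_2((2, -1)) = 3
Stationarity residual: grad f(x) + sum_i lambda_i a_i = (0, 0)
  -> stationarity OK
Primal feasibility (all g_i <= 0): FAILS
Dual feasibility (all lambda_i >= 0): OK
Complementary slackness (lambda_i * g_i(x) = 0 for all i): OK

Verdict: the first failing condition is primal_feasibility -> primal.

primal


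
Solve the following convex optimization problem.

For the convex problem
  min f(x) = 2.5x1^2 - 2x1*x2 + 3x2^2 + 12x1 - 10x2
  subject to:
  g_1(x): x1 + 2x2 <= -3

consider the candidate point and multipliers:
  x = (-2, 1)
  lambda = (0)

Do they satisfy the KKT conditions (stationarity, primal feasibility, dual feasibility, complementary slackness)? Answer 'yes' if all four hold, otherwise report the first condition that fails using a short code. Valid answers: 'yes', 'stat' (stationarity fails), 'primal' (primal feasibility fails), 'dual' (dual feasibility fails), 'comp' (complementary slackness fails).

Gradient of f: grad f(x) = Q x + c = (0, 0)
Constraint values g_i(x) = a_i^T x - b_i:
  g_1((-2, 1)) = 3
Stationarity residual: grad f(x) + sum_i lambda_i a_i = (0, 0)
  -> stationarity OK
Primal feasibility (all g_i <= 0): FAILS
Dual feasibility (all lambda_i >= 0): OK
Complementary slackness (lambda_i * g_i(x) = 0 for all i): OK

Verdict: the first failing condition is primal_feasibility -> primal.

primal


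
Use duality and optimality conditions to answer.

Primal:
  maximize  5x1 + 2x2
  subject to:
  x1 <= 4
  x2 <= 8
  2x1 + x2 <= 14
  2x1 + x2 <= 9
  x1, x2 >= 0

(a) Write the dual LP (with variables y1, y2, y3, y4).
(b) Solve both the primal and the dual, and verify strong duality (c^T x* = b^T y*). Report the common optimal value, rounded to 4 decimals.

The standard primal-dual pair for 'max c^T x s.t. A x <= b, x >= 0' is:
  Dual:  min b^T y  s.t.  A^T y >= c,  y >= 0.

So the dual LP is:
  minimize  4y1 + 8y2 + 14y3 + 9y4
  subject to:
    y1 + 2y3 + 2y4 >= 5
    y2 + y3 + y4 >= 2
    y1, y2, y3, y4 >= 0

Solving the primal: x* = (4, 1).
  primal value c^T x* = 22.
Solving the dual: y* = (1, 0, 0, 2).
  dual value b^T y* = 22.
Strong duality: c^T x* = b^T y*. Confirmed.

22
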